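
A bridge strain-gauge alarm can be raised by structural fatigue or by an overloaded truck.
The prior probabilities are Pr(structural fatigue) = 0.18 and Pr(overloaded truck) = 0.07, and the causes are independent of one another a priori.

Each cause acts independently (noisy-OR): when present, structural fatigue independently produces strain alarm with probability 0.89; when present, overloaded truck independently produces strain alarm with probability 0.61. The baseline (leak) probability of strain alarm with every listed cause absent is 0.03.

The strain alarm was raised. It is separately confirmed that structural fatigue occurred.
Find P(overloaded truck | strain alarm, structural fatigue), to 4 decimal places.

P(overloaded truck | strain alarm, structural fatigue) ≈ 0.0747

Under noisy-OR, P(strain alarm | causes) = 1 − (1−0.03)·∏(1−qᵢ) over the active causes.
Weight on overloaded truck=true, given the evidence: 0.958387·0.07 = 0.067087
Normalizer over all consistent configurations: 0.8933·0.93 + 0.958387·0.07 = 0.897856
P(overloaded truck | strain alarm, structural fatigue) = 0.067087/0.897856 ≈ 0.0747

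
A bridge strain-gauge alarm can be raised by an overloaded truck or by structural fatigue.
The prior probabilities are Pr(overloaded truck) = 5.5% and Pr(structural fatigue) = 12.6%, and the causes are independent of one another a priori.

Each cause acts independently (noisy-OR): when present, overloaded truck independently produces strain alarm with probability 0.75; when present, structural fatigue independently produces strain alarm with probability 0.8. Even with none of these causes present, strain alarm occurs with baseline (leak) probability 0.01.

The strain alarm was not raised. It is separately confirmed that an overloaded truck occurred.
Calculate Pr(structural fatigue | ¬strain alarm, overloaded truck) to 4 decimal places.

Pr(structural fatigue | ¬strain alarm, overloaded truck) ≈ 0.0280

Under noisy-OR, P(strain alarm | causes) = 1 − (1−0.01)·∏(1−qᵢ) over the active causes.
Numerator (weight on configurations with structural fatigue): 0.0495×0.126 = 0.006237
The normalizing constant is 0.2475×0.874 + 0.0495×0.126 = 0.222552
Posterior = 0.006237 / 0.222552 ≈ 0.0280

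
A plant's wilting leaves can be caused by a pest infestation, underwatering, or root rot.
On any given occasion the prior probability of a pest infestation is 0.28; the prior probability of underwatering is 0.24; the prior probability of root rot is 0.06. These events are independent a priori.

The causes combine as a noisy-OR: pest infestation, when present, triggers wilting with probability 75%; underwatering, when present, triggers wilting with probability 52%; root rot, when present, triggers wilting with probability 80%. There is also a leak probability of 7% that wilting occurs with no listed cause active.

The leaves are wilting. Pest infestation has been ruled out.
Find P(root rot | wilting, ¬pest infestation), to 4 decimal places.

Under noisy-OR, P(wilting | causes) = 1 − (1−0.07)·∏(1−qᵢ) over the active causes.
P(wilting | ¬pest infestation) = 0.07×0.76×0.94 + 0.814×0.76×0.06 + 0.5536×0.24×0.94 + 0.91072×0.24×0.06 = 0.050008 + 0.037118 + 0.124892 + 0.013114 = 0.225132
Of this, 0.050232 comes from 0.037118 + 0.013114 (the root rot=true cases).
So P(root rot | wilting, ¬pest infestation) = 0.050232/0.225132 ≈ 0.2231.

P(root rot | wilting, ¬pest infestation) ≈ 0.2231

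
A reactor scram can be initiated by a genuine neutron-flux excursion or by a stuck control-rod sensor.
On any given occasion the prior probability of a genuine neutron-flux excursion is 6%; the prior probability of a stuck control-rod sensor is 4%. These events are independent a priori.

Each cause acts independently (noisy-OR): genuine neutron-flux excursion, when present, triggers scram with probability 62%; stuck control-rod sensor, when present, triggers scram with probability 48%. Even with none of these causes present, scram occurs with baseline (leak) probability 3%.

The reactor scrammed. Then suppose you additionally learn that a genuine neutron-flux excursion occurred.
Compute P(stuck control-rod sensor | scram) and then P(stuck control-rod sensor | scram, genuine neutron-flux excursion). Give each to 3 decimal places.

P(stuck control-rod sensor | scram) ≈ 0.245; P(stuck control-rod sensor | scram, genuine neutron-flux excursion) ≈ 0.051

Under noisy-OR, P(scram | causes) = 1 − (1−0.03)·∏(1−qᵢ) over the active causes.
Sum P(scram|·) weighted by the priors over the 4 (genuine neutron-flux excursion, stuck control-rod sensor) configurations:
  P(scram) = 0.03·0.94·0.96 + 0.4956·0.94·0.04 + 0.6314·0.06·0.96 + 0.808328·0.06·0.04
        = 0.027072 + 0.018635 + 0.036369 + 0.001940 = 0.084016
Configurations with stuck control-rod sensor contribute 0.020575, so
  P(stuck control-rod sensor | scram) = 0.020575 / 0.084016 ≈ 0.245

Now condition on the additional information:
P(scram | genuine neutron-flux excursion) = 0.6314*0.96 + 0.808328*0.04 = 0.606144 + 0.032333 = 0.638477
Of this, 0.032333 comes from 0.808328*0.04 (the stuck control-rod sensor=true cases).
Hence the posterior is 0.032333/0.638477 ≈ 0.051.
Conditioning on genuine neutron-flux excursion lowers the posterior on stuck control-rod sensor: the classic explaining-away effect in a common-effect structure.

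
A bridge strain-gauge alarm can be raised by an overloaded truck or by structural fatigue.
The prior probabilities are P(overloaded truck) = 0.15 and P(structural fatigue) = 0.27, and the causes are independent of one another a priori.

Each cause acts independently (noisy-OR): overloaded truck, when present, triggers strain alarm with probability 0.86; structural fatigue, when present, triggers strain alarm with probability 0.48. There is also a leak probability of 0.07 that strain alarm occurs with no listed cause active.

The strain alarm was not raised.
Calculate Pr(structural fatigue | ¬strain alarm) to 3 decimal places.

Pr(structural fatigue | ¬strain alarm) ≈ 0.161

Under noisy-OR, P(strain alarm | causes) = 1 − (1−0.07)·∏(1−qᵢ) over the active causes.
P(¬strain alarm) = 0.93*0.85*0.73 + 0.4836*0.85*0.27 + 0.1302*0.15*0.73 + 0.067704*0.15*0.27 = 0.577065 + 0.110986 + 0.014257 + 0.002742 = 0.705050
Of this, 0.113728 comes from 0.110986 + 0.002742 (the structural fatigue=true cases).
So P(structural fatigue | ¬strain alarm) = 0.113728/0.705050 ≈ 0.161.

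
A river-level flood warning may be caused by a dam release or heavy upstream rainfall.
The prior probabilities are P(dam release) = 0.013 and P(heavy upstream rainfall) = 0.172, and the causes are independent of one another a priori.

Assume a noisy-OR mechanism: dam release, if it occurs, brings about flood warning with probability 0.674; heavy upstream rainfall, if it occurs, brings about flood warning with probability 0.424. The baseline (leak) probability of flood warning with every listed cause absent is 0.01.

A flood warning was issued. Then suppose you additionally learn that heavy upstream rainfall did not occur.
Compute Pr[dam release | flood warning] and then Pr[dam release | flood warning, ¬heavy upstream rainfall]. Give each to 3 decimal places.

Pr[dam release | flood warning] ≈ 0.101; Pr[dam release | flood warning, ¬heavy upstream rainfall] ≈ 0.471

Under noisy-OR, P(flood warning | causes) = 1 − (1−0.01)·∏(1−qᵢ) over the active causes.
P(flood warning) = 0.01*0.987*0.828 + 0.42976*0.987*0.172 + 0.67726*0.013*0.828 + 0.814102*0.013*0.172 = 0.008172 + 0.072958 + 0.007290 + 0.001820 = 0.090240
Of this, 0.009110 comes from 0.007290 + 0.001820 (the dam release=true cases).
Hence the posterior is 0.009110/0.090240 ≈ 0.101.

With the extra evidence:
Sum P(flood warning|·) weighted by the priors over both values of dam release:
  P(flood warning | ¬heavy upstream rainfall) = 0.01×0.987 + 0.67726×0.013
        = 0.009870 + 0.008804 = 0.018674
The terms with dam release present sum to 0.008804, so
  P(dam release | flood warning, ¬heavy upstream rainfall) = 0.008804 / 0.018674 ≈ 0.471
Ruling out heavy upstream rainfall raises the posterior on dam release — the flip side of explaining away.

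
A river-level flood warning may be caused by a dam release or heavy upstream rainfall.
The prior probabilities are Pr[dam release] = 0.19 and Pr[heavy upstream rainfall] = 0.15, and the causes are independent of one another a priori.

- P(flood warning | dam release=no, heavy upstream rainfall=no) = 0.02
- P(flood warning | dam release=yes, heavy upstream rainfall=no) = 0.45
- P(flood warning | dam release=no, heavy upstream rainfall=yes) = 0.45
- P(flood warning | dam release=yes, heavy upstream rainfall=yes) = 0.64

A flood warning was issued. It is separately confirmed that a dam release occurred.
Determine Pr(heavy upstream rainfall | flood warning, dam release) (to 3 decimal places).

Pr(heavy upstream rainfall | flood warning, dam release) ≈ 0.201

Sum P(flood warning|·) weighted by the priors over both values of heavy upstream rainfall:
  P(flood warning | dam release) = 0.45·0.85 + 0.64·0.15
        = 0.382500 + 0.096000 = 0.478500
The terms with heavy upstream rainfall present sum to 0.096000, so
  P(heavy upstream rainfall | flood warning, dam release) = 0.096000 / 0.478500 ≈ 0.201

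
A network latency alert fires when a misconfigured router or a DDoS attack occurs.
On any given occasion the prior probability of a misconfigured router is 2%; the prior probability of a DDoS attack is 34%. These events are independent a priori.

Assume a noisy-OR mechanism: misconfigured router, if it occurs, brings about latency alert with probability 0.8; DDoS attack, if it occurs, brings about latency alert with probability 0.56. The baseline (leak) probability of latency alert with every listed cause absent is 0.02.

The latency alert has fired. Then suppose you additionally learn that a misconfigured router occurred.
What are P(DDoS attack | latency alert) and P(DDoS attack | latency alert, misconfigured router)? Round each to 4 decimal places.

Under noisy-OR, P(latency alert | causes) = 1 − (1−0.02)·∏(1−qᵢ) over the active causes.
Numerator (weight on configurations with DDoS attack): 0.189524 + 0.006214 = 0.195738
The normalizing constant is 0.02*0.98*0.66 + 0.5688*0.98*0.34 + 0.804*0.02*0.66 + 0.91376*0.02*0.34 = 0.219287
P(DDoS attack | latency alert) = 0.195738/0.219287 ≈ 0.8926

Now condition on the additional information:
Enumerate both values of DDoS attack and weight by the priors:
  P(latency alert | misconfigured router) = 0.804*0.66 + 0.91376*0.34
        = 0.530640 + 0.310678 = 0.841318
Keeping only the DDoS attack-present terms gives 0.310678, so
  P(DDoS attack | latency alert, misconfigured router) = 0.310678 / 0.841318 ≈ 0.3693
— misconfigured router explains away the evidence for DDoS attack.

P(DDoS attack | latency alert) ≈ 0.8926; P(DDoS attack | latency alert, misconfigured router) ≈ 0.3693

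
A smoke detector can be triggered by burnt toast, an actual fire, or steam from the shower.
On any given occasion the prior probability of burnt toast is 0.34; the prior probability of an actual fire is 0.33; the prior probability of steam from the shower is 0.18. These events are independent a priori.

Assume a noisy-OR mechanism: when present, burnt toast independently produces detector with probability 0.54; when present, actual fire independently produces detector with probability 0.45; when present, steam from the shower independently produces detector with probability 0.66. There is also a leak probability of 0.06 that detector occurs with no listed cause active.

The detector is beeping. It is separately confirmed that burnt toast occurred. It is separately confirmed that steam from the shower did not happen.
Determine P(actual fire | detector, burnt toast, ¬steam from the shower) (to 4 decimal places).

Under noisy-OR, P(detector | causes) = 1 − (1−0.06)·∏(1−qᵢ) over the active causes.
Weight on actual fire=true, given the evidence: 0.76218×0.33 = 0.251519
Denominator P(detector | burnt toast, ¬steam from the shower): 0.5676×0.67 + 0.76218×0.33 = 0.631811
Posterior = 0.251519 / 0.631811 ≈ 0.3981

P(actual fire | detector, burnt toast, ¬steam from the shower) ≈ 0.3981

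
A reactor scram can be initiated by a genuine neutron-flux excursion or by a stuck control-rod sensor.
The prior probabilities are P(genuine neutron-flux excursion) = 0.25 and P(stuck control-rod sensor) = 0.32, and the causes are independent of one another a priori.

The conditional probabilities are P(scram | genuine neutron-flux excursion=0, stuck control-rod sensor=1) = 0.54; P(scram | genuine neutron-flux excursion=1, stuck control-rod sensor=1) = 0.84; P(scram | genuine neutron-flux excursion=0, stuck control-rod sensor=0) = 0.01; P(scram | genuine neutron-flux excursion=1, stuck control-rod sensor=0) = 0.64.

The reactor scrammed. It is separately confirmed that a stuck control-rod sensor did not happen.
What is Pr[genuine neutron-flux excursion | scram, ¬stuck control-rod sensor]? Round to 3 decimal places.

Pr[genuine neutron-flux excursion | scram, ¬stuck control-rod sensor] ≈ 0.955

Weight on genuine neutron-flux excursion=true, given the evidence: 0.64×0.25 = 0.160000
Normalizer over all consistent configurations: 0.01×0.75 + 0.64×0.25 = 0.167500
P(genuine neutron-flux excursion | scram, ¬stuck control-rod sensor) = 0.160000/0.167500 ≈ 0.955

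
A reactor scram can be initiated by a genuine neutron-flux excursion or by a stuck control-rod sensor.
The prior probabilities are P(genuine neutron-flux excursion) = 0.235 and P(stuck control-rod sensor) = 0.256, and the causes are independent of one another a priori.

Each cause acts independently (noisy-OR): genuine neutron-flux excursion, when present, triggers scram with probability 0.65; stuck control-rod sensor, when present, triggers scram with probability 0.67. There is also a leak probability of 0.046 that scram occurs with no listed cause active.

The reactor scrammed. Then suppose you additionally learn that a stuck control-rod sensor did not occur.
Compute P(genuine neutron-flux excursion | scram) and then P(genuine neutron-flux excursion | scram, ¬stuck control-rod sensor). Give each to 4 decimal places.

P(genuine neutron-flux excursion | scram) ≈ 0.5146; P(genuine neutron-flux excursion | scram, ¬stuck control-rod sensor) ≈ 0.8165

Under noisy-OR, P(scram | causes) = 1 − (1−0.046)·∏(1−qᵢ) over the active causes.
Enumerate the 4 (genuine neutron-flux excursion, stuck control-rod sensor) configurations and weight by the priors:
  P(scram) = 0.046*0.765*0.744 + 0.68518*0.765*0.256 + 0.6661*0.235*0.744 + 0.889813*0.235*0.256
        = 0.026181 + 0.134186 + 0.116461 + 0.053531 = 0.330359
Keeping only the genuine neutron-flux excursion-present terms gives 0.169992, so
  P(genuine neutron-flux excursion | scram) = 0.169992 / 0.330359 ≈ 0.5146

Now also conditioning on stuck control-rod sensor≠true:
By total probability over both values of genuine neutron-flux excursion:
  P(scram | ¬stuck control-rod sensor) = 0.046·0.765 + 0.6661·0.235
        = 0.035190 + 0.156533 = 0.191723
Configurations with genuine neutron-flux excursion contribute 0.156533, so
  P(genuine neutron-flux excursion | scram, ¬stuck control-rod sensor) = 0.156533 / 0.191723 ≈ 0.8165
Ruling out stuck control-rod sensor raises the posterior on genuine neutron-flux excursion — the flip side of explaining away.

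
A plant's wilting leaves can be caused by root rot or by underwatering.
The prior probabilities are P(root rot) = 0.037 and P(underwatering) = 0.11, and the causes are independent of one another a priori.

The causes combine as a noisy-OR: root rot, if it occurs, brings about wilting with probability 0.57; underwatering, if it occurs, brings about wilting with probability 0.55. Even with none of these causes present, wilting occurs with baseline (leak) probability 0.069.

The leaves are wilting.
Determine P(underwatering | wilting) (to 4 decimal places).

Under noisy-OR, P(wilting | causes) = 1 − (1−0.069)·∏(1−qᵢ) over the active causes.
Weight on underwatering=true, given the evidence: 0.061551 + 0.003337 = 0.064888
The normalizing constant is 0.069*0.963*0.89 + 0.58105*0.963*0.11 + 0.59967*0.037*0.89 + 0.819851*0.037*0.11 = 0.143773
Posterior = 0.064888 / 0.143773 ≈ 0.4513

P(underwatering | wilting) ≈ 0.4513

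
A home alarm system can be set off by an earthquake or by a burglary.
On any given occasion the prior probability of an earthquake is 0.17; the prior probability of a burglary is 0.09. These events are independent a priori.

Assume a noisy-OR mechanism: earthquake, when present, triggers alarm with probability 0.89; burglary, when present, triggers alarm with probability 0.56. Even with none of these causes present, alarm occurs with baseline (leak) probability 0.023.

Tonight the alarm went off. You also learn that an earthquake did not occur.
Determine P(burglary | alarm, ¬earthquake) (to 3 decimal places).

Under noisy-OR, P(alarm | causes) = 1 − (1−0.023)·∏(1−qᵢ) over the active causes.
P(alarm | ¬earthquake) = 0.023·0.91 + 0.57012·0.09 = 0.020930 + 0.051311 = 0.072241
The burglary-present share is 0.57012·0.09 = 0.051311.
Hence the posterior is 0.051311/0.072241 ≈ 0.710.

P(burglary | alarm, ¬earthquake) ≈ 0.710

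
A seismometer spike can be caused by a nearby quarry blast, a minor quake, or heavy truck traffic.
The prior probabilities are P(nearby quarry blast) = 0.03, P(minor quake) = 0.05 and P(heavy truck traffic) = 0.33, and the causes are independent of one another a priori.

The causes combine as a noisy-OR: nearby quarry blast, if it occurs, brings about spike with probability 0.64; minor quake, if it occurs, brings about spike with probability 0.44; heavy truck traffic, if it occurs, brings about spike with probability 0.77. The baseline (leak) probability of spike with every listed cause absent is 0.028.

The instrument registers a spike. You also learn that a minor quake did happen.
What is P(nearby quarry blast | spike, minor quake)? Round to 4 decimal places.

Under noisy-OR, P(spike | causes) = 1 − (1−0.028)·∏(1−qᵢ) over the active causes.
Sum P(spike|·) weighted by the priors over the 4 (nearby quarry blast, heavy truck traffic) configurations:
  P(spike | minor quake) = 0.45568×0.97×0.67 + 0.874806×0.97×0.33 + 0.804045×0.03×0.67 + 0.95493×0.03×0.33
        = 0.296146 + 0.280025 + 0.016161 + 0.009454 = 0.601786
The terms with nearby quarry blast present sum to 0.025615, so
  P(nearby quarry blast | spike, minor quake) = 0.025615 / 0.601786 ≈ 0.0426

P(nearby quarry blast | spike, minor quake) ≈ 0.0426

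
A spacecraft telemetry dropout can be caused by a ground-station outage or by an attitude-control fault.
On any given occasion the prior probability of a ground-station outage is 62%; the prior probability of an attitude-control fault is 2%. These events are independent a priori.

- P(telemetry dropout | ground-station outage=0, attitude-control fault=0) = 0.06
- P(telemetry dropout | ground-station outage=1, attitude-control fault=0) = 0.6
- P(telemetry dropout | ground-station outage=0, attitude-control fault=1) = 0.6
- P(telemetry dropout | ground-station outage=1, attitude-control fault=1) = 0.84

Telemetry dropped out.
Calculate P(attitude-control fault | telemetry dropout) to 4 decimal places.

Numerator (weight on configurations with attitude-control fault): 0.004560 + 0.010416 = 0.014976
Normalizer over all consistent configurations: 0.06×0.38×0.98 + 0.6×0.38×0.02 + 0.6×0.62×0.98 + 0.84×0.62×0.02 = 0.401880
Posterior = 0.014976 / 0.401880 ≈ 0.0373

P(attitude-control fault | telemetry dropout) ≈ 0.0373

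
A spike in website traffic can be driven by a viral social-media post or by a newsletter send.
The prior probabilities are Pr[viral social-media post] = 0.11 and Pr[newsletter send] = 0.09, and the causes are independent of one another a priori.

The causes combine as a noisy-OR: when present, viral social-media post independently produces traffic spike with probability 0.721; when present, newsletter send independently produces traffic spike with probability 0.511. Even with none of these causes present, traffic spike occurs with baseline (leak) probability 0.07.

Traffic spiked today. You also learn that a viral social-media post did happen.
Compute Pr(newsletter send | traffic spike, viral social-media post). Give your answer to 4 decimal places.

Pr(newsletter send | traffic spike, viral social-media post) ≈ 0.1044

Under noisy-OR, P(traffic spike | causes) = 1 − (1−0.07)·∏(1−qᵢ) over the active causes.
P(traffic spike | viral social-media post) = 0.74053×0.91 + 0.873119×0.09 = 0.673882 + 0.078581 = 0.752463
Of this, 0.078581 comes from 0.873119×0.09 (the newsletter send=true cases).
P(newsletter send | traffic spike, viral social-media post) = 0.078581 / 0.752463 ≈ 0.1044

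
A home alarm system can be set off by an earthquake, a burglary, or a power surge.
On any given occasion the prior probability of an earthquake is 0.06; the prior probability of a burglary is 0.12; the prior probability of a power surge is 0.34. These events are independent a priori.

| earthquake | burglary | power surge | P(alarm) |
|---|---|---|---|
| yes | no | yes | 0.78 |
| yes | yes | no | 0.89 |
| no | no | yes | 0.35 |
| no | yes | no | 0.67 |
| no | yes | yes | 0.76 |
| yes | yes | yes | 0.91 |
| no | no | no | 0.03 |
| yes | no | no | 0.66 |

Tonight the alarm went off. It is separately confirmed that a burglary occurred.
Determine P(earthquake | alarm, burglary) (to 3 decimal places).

P(alarm | burglary) = 0.67×0.94×0.66 + 0.76×0.94×0.34 + 0.89×0.06×0.66 + 0.91×0.06×0.34 = 0.415668 + 0.242896 + 0.035244 + 0.018564 = 0.712372
Restricting to configurations with earthquake present: 0.035244 + 0.018564 = 0.053808.
P(earthquake | alarm, burglary) = 0.053808 / 0.712372 ≈ 0.076

P(earthquake | alarm, burglary) ≈ 0.076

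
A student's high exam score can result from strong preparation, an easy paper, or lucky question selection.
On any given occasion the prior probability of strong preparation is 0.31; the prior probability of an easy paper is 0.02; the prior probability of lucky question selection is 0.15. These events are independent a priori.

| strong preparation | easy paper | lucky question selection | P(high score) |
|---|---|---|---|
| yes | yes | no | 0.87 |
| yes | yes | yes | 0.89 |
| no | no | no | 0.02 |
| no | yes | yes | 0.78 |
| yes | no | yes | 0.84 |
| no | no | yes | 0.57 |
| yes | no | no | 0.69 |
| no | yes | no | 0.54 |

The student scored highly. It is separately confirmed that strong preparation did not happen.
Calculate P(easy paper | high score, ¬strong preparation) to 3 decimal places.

P(easy paper | high score, ¬strong preparation) ≈ 0.103

For the numerator, keep only easy paper=true terms: 0.009180 + 0.002340 = 0.011520
The normalizing constant is 0.02×0.98×0.85 + 0.57×0.98×0.15 + 0.54×0.02×0.85 + 0.78×0.02×0.15 = 0.111970
P(easy paper | high score, ¬strong preparation) = 0.011520/0.111970 ≈ 0.103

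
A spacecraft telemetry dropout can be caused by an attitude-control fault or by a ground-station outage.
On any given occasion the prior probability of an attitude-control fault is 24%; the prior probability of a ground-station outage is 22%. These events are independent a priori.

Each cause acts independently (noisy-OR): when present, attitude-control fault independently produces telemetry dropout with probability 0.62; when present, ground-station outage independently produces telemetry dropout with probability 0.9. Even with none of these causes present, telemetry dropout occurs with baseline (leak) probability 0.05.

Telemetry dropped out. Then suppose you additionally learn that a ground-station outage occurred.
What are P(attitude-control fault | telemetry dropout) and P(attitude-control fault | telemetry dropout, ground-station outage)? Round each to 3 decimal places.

Under noisy-OR, P(telemetry dropout | causes) = 1 − (1−0.05)·∏(1−qᵢ) over the active causes.
Weight on attitude-control fault=true, given the evidence: 0.119621 + 0.050894 = 0.170515
Normalizer over all consistent configurations: 0.05×0.76×0.78 + 0.905×0.76×0.22 + 0.639×0.24×0.78 + 0.9639×0.24×0.22 = 0.351471
P(attitude-control fault | telemetry dropout) = 0.170515/0.351471 ≈ 0.485

Now condition on the additional information:
Numerator (weight on configurations with attitude-control fault): 0.9639×0.24 = 0.231336
The normalizing constant is 0.905×0.76 + 0.9639×0.24 = 0.919136
P(attitude-control fault | telemetry dropout, ground-station outage) = 0.231336/0.919136 ≈ 0.252
This is intercausal reasoning (explaining away): once ground-station outage accounts for the telemetry dropout, attitude-control fault becomes less likely.

P(attitude-control fault | telemetry dropout) ≈ 0.485; P(attitude-control fault | telemetry dropout, ground-station outage) ≈ 0.252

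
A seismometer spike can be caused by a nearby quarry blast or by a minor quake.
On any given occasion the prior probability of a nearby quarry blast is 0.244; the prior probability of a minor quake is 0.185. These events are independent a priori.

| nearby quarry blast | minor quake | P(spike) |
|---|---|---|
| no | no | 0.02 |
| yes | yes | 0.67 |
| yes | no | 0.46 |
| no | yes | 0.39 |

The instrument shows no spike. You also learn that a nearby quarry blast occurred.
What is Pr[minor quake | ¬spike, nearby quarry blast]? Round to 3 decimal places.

P(¬spike | nearby quarry blast) = 0.54*0.815 + 0.33*0.185 = 0.440100 + 0.061050 = 0.501150
The minor quake-present share is 0.33*0.185 = 0.061050.
P(minor quake | ¬spike, nearby quarry blast) = 0.061050 / 0.501150 ≈ 0.122

Pr[minor quake | ¬spike, nearby quarry blast] ≈ 0.122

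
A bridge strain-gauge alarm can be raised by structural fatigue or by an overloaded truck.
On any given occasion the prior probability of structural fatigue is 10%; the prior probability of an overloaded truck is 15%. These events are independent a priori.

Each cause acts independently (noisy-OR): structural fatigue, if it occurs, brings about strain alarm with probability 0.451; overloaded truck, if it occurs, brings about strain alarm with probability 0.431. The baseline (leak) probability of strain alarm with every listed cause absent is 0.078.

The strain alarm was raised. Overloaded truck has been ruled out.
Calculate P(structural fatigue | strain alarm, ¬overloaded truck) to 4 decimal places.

Under noisy-OR, P(strain alarm | causes) = 1 − (1−0.078)·∏(1−qᵢ) over the active causes.
P(strain alarm | ¬overloaded truck) = 0.078·0.9 + 0.493822·0.1 = 0.070200 + 0.049382 = 0.119582
The structural fatigue-present share is 0.493822·0.1 = 0.049382.
Hence the posterior is 0.049382/0.119582 ≈ 0.4130.

P(structural fatigue | strain alarm, ¬overloaded truck) ≈ 0.4130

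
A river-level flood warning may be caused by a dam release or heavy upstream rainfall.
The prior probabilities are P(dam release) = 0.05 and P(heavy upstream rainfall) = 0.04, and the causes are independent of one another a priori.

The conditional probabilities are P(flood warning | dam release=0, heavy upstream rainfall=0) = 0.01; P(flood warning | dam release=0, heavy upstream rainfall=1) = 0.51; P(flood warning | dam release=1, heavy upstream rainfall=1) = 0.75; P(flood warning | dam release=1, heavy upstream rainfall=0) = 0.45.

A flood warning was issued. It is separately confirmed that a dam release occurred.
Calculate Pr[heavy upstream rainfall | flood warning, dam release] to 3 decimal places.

Enumerate both values of heavy upstream rainfall and weight by the priors:
  P(flood warning | dam release) = 0.45·0.96 + 0.75·0.04
        = 0.432000 + 0.030000 = 0.462000
The terms with heavy upstream rainfall present sum to 0.030000, so
  P(heavy upstream rainfall | flood warning, dam release) = 0.030000 / 0.462000 ≈ 0.065

Pr[heavy upstream rainfall | flood warning, dam release] ≈ 0.065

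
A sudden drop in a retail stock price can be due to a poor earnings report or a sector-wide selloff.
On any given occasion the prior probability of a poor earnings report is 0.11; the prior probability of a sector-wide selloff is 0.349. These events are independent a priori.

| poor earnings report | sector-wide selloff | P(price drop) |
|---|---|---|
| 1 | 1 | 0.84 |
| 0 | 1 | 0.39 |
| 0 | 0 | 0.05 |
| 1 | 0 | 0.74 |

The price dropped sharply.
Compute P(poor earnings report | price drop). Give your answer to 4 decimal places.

Enumerate the 4 (poor earnings report, sector-wide selloff) configurations and weight by the priors:
  P(price drop) = 0.05*0.89*0.651 + 0.39*0.89*0.349 + 0.74*0.11*0.651 + 0.84*0.11*0.349
        = 0.028970 + 0.121138 + 0.052991 + 0.032248 = 0.235347
The terms with poor earnings report present sum to 0.085239, so
  P(poor earnings report | price drop) = 0.085239 / 0.235347 ≈ 0.3622

P(poor earnings report | price drop) ≈ 0.3622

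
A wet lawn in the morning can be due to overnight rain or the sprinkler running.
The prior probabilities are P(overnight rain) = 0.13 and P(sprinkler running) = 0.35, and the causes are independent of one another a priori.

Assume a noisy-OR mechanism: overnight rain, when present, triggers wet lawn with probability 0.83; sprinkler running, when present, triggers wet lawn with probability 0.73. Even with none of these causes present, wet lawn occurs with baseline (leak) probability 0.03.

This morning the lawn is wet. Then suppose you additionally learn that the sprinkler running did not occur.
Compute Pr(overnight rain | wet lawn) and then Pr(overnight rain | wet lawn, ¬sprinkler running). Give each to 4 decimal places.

Under noisy-OR, P(wet lawn | causes) = 1 − (1−0.03)·∏(1−qᵢ) over the active causes.
For the numerator, keep only overnight rain=true terms: 0.070566 + 0.043474 = 0.114040
Normalizer over all consistent configurations: 0.03·0.87·0.65 + 0.7381·0.87·0.35 + 0.8351·0.13·0.65 + 0.955477·0.13·0.35 = 0.355756
Posterior = 0.114040 / 0.355756 ≈ 0.3206

Now also conditioning on sprinkler running≠true:
Sum P(wet lawn|·) weighted by the priors over both values of overnight rain:
  P(wet lawn | ¬sprinkler running) = 0.03×0.87 + 0.8351×0.13
        = 0.026100 + 0.108563 = 0.134663
The terms with overnight rain present sum to 0.108563, so
  P(overnight rain | wet lawn, ¬sprinkler running) = 0.108563 / 0.134663 ≈ 0.8062
With sprinkler running excluded, overnight rain must carry more of the explanatory weight for the wet lawn.

Pr(overnight rain | wet lawn) ≈ 0.3206; Pr(overnight rain | wet lawn, ¬sprinkler running) ≈ 0.8062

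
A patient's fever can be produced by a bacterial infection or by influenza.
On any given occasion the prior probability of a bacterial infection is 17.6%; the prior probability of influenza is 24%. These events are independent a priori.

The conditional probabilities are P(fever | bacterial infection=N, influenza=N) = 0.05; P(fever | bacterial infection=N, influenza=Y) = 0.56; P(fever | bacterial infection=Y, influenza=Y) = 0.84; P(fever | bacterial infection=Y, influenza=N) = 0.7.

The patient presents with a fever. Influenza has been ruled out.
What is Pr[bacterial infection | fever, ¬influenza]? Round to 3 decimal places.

Pr[bacterial infection | fever, ¬influenza] ≈ 0.749

P(fever | ¬influenza) = 0.05*0.824 + 0.7*0.176 = 0.041200 + 0.123200 = 0.164400
Restricting to configurations with bacterial infection present: 0.7*0.176 = 0.123200.
Hence the posterior is 0.123200/0.164400 ≈ 0.749.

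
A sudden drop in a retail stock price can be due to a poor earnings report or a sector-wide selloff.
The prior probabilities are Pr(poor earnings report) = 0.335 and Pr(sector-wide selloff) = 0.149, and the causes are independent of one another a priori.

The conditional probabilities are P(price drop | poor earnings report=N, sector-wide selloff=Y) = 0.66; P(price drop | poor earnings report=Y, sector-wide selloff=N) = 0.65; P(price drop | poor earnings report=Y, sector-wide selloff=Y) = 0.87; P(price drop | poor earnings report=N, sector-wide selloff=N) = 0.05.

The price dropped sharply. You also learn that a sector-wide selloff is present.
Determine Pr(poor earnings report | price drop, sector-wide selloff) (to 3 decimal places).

By total probability over both values of poor earnings report:
  P(price drop | sector-wide selloff) = 0.66×0.665 + 0.87×0.335
        = 0.438900 + 0.291450 = 0.730350
Keeping only the poor earnings report-present terms gives 0.291450, so
  P(poor earnings report | price drop, sector-wide selloff) = 0.291450 / 0.730350 ≈ 0.399

Pr(poor earnings report | price drop, sector-wide selloff) ≈ 0.399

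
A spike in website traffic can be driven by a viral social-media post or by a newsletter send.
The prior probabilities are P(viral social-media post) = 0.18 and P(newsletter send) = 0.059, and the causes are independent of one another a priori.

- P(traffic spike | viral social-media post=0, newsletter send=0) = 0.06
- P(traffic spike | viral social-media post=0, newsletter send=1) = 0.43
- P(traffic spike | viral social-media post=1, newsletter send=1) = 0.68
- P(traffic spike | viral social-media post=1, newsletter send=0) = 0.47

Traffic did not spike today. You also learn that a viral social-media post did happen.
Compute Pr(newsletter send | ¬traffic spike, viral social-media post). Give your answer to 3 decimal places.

Pr(newsletter send | ¬traffic spike, viral social-media post) ≈ 0.036

P(¬traffic spike | viral social-media post) = 0.53·0.941 + 0.32·0.059 = 0.498730 + 0.018880 = 0.517610
The newsletter send-present share is 0.32·0.059 = 0.018880.
So P(newsletter send | ¬traffic spike, viral social-media post) = 0.018880/0.517610 ≈ 0.036.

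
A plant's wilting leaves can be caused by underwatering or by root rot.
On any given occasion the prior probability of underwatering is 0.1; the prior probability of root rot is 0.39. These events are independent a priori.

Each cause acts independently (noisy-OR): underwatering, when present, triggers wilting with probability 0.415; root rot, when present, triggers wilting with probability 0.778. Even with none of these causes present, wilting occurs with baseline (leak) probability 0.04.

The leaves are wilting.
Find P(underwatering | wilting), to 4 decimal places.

P(underwatering | wilting) ≈ 0.1696

Under noisy-OR, P(wilting | causes) = 1 − (1−0.04)·∏(1−qᵢ) over the active causes.
P(wilting) = 0.04·0.9·0.61 + 0.78688·0.9·0.39 + 0.4384·0.1·0.61 + 0.875325·0.1·0.39 = 0.021960 + 0.276195 + 0.026742 + 0.034138 = 0.359035
The underwatering-present share is 0.026742 + 0.034138 = 0.060880.
Hence the posterior is 0.060880/0.359035 ≈ 0.1696.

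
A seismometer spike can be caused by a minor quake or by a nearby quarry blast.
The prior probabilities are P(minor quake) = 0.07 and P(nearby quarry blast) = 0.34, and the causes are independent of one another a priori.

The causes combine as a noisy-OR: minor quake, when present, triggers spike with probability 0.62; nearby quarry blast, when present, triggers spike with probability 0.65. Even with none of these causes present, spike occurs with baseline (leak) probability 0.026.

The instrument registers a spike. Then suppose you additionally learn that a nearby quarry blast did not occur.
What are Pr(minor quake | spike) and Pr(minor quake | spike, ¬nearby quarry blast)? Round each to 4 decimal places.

Under noisy-OR, P(spike | causes) = 1 − (1−0.026)·∏(1−qᵢ) over the active causes.
For the numerator, keep only minor quake=true terms: 0.029100 + 0.020717 = 0.049817
Normalizer over all consistent configurations: 0.026*0.93*0.66 + 0.6591*0.93*0.34 + 0.62988*0.07*0.66 + 0.870458*0.07*0.34 = 0.274183
Posterior = 0.049817 / 0.274183 ≈ 0.1817

Now also conditioning on nearby quarry blast≠true:
For the numerator, keep only minor quake=true terms: 0.62988×0.07 = 0.044092
Normalizer over all consistent configurations: 0.026×0.93 + 0.62988×0.07 = 0.068272
P(minor quake | spike, ¬nearby quarry blast) = 0.044092/0.068272 ≈ 0.6458
With nearby quarry blast excluded, minor quake must carry more of the explanatory weight for the spike.

Pr(minor quake | spike) ≈ 0.1817; Pr(minor quake | spike, ¬nearby quarry blast) ≈ 0.6458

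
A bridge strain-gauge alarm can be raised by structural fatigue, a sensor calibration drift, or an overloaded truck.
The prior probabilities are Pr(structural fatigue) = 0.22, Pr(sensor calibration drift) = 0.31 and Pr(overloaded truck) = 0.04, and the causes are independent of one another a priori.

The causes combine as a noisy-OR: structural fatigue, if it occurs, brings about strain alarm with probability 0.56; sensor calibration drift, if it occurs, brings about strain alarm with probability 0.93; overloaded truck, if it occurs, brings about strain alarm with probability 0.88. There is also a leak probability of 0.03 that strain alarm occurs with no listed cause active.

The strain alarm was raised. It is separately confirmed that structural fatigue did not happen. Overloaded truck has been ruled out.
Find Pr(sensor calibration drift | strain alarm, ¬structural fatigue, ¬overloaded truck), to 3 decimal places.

Under noisy-OR, P(strain alarm | causes) = 1 − (1−0.03)·∏(1−qᵢ) over the active causes.
Weight on sensor calibration drift=true, given the evidence: 0.9321·0.31 = 0.288951
The normalizing constant is 0.03·0.69 + 0.9321·0.31 = 0.309651
Posterior = 0.288951 / 0.309651 ≈ 0.933

Pr(sensor calibration drift | strain alarm, ¬structural fatigue, ¬overloaded truck) ≈ 0.933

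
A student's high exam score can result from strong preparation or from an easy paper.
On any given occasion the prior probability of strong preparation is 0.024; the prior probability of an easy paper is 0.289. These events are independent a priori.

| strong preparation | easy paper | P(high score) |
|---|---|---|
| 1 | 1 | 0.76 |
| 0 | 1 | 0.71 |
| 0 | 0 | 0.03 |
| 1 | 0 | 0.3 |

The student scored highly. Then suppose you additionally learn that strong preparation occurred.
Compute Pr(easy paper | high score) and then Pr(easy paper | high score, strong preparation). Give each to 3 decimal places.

Pr(easy paper | high score) ≈ 0.888; Pr(easy paper | high score, strong preparation) ≈ 0.507

Weight on easy paper=true, given the evidence: 0.200265 + 0.005271 = 0.205536
Normalizer over all consistent configurations: 0.03×0.976×0.711 + 0.71×0.976×0.289 + 0.3×0.024×0.711 + 0.76×0.024×0.289 = 0.231473
Posterior = 0.205536 / 0.231473 ≈ 0.888

With the extra evidence:
P(high score | strong preparation) = 0.3·0.711 + 0.76·0.289 = 0.213300 + 0.219640 = 0.432940
Of this, 0.219640 comes from 0.76·0.289 (the easy paper=true cases).
Hence the posterior is 0.219640/0.432940 ≈ 0.507.
This is intercausal reasoning (explaining away): once strong preparation accounts for the high score, easy paper becomes less likely.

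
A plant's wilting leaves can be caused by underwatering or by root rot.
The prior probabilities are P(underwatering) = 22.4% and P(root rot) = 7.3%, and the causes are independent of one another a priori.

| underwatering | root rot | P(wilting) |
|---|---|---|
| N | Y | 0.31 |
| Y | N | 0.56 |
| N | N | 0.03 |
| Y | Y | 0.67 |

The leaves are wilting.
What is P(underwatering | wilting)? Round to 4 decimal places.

P(underwatering | wilting) ≈ 0.7647

P(wilting) = 0.03×0.776×0.927 + 0.31×0.776×0.073 + 0.56×0.224×0.927 + 0.67×0.224×0.073 = 0.021581 + 0.017561 + 0.116283 + 0.010956 = 0.166381
The underwatering-present share is 0.116283 + 0.010956 = 0.127239.
Hence the posterior is 0.127239/0.166381 ≈ 0.7647.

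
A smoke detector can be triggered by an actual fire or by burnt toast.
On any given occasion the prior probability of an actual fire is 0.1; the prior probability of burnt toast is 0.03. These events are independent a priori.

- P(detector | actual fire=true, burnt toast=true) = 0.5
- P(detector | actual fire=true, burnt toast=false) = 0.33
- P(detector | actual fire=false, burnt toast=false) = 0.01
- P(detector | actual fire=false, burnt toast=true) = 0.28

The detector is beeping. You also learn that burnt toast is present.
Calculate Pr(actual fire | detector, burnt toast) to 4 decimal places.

P(detector | burnt toast) = 0.28*0.9 + 0.5*0.1 = 0.252000 + 0.050000 = 0.302000
Restricting to configurations with actual fire present: 0.5*0.1 = 0.050000.
P(actual fire | detector, burnt toast) = 0.050000 / 0.302000 ≈ 0.1656

Pr(actual fire | detector, burnt toast) ≈ 0.1656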